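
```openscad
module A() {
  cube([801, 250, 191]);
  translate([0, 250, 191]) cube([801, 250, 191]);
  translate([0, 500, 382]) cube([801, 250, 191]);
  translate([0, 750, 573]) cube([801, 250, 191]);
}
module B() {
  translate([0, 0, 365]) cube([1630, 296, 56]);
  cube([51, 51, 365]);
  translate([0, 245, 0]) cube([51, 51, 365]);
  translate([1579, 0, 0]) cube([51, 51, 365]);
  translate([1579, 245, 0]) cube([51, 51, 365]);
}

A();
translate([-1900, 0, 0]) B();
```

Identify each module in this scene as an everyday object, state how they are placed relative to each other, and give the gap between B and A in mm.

The bench's nearest face is 270 mm from the staircase's −x face.

A is a staircase. B is a bench. The bench is on the floor beside the staircase on its −x side. The gap between the bench and the staircase is 270 mm.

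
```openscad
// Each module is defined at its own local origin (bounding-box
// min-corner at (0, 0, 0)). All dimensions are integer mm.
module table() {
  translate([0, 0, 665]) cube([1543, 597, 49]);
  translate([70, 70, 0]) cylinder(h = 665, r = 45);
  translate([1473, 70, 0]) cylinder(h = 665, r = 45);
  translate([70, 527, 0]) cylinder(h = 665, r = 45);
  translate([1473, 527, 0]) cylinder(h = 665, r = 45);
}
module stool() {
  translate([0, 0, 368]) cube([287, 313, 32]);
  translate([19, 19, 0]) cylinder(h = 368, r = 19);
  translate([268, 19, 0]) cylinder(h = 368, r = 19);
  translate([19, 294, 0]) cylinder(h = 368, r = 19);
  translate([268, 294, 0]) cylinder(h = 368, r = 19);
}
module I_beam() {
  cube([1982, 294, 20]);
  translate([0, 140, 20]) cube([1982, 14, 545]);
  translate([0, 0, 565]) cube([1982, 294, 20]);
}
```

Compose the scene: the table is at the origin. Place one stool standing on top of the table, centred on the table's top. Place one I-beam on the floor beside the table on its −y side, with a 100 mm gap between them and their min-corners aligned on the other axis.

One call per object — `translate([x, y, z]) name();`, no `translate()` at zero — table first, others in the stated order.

table();
translate([628, 142, 714]) stool();
translate([0, -394, 0]) I_beam();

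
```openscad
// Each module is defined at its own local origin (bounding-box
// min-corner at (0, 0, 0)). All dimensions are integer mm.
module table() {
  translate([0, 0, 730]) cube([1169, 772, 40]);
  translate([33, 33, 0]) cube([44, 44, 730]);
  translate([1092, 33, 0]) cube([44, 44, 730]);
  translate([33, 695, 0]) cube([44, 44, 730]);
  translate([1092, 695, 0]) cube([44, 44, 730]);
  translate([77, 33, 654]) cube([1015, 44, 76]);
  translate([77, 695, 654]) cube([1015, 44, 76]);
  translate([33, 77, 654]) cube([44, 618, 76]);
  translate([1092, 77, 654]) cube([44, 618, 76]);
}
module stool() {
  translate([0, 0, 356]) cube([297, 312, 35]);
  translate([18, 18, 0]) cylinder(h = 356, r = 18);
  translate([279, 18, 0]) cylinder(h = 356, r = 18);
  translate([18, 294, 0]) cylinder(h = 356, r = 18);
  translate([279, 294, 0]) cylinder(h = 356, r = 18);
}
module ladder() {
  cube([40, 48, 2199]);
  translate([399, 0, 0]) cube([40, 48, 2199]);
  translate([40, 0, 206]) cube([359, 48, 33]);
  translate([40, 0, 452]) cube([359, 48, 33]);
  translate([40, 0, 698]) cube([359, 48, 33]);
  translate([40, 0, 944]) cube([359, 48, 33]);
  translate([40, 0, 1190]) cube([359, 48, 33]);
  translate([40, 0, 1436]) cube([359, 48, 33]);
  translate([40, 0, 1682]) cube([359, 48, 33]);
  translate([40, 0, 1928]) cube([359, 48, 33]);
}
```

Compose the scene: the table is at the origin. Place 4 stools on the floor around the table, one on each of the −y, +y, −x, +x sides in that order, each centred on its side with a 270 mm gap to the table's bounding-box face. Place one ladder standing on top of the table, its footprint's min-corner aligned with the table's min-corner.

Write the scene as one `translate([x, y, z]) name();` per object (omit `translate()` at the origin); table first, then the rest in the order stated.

table();
translate([436, -582, 0]) stool();
translate([436, 1042, 0]) stool();
translate([-567, 230, 0]) stool();
translate([1439, 230, 0]) stool();
translate([0, 0, 770]) ladder();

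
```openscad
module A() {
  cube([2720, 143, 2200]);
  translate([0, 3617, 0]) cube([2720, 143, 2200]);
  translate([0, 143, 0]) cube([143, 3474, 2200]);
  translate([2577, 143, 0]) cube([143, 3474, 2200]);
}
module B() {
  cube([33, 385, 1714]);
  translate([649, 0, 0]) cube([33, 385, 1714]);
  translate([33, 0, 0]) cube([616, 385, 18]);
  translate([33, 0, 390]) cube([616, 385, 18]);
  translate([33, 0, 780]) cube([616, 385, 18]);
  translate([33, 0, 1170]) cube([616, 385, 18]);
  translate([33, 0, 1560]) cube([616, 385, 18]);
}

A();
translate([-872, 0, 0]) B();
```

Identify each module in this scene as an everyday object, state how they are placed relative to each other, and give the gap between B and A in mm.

A is a house frame. B is a bookshelf. The bookshelf is on the floor beside the house frame on its −x side. The gap between the bookshelf and the house frame is 190 mm.

The bookshelf's nearest face is 190 mm from the house frame's −x face.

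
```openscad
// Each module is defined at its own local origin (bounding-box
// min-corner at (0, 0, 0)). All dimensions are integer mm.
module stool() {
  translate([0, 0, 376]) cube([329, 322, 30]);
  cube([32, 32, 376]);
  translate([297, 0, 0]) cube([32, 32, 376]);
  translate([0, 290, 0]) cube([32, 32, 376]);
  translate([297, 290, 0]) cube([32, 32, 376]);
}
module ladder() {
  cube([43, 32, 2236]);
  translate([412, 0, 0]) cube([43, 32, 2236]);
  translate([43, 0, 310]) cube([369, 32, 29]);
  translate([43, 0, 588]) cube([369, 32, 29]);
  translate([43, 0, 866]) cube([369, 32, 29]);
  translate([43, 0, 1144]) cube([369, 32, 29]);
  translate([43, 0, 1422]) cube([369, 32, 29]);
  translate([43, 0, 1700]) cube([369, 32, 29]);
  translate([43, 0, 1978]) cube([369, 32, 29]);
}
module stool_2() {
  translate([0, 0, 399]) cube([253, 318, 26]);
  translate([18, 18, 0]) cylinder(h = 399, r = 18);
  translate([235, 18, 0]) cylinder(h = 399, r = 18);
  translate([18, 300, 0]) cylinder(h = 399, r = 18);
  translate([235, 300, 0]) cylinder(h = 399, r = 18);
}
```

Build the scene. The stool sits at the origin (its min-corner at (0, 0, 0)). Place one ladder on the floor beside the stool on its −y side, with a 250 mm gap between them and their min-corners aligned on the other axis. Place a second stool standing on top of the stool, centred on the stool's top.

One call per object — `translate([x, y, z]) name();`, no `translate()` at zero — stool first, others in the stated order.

stool();
translate([0, -282, 0]) ladder();
translate([38, 2, 406]) stool_2();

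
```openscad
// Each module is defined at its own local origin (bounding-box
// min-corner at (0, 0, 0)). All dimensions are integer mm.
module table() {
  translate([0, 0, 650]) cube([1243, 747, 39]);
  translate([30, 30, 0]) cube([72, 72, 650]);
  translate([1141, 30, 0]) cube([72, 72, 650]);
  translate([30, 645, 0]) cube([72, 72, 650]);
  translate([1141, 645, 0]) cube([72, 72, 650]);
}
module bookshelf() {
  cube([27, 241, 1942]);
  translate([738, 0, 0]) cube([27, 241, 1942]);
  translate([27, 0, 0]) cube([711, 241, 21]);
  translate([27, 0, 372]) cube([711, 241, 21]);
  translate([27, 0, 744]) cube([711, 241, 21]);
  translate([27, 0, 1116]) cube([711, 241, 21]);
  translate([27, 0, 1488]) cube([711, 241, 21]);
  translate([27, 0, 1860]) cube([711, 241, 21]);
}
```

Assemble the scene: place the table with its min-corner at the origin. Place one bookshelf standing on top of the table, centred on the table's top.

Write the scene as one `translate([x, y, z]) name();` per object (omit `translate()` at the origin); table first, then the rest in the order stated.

table();
translate([239, 253, 689]) bookshelf();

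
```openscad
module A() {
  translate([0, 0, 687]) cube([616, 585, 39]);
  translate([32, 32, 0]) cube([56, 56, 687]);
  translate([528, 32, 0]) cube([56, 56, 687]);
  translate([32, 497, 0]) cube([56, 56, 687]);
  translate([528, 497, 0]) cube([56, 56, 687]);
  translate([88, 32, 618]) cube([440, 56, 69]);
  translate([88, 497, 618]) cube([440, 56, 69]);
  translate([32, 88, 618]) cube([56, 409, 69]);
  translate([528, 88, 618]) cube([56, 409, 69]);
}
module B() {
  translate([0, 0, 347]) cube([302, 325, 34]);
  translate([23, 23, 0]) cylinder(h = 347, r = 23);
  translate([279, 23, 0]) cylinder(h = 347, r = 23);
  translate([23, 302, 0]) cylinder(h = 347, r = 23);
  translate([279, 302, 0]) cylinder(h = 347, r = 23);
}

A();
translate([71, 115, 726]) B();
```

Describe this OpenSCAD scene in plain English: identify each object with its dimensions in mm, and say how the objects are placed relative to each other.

A is a rectangular dining table. The top is 616×585×39 mm with its upper surface at z = 726 mm. It stands on four 56×56 mm square legs, each inset 32 mm from the nearest pair of top edges, running from the floor to the underside of the top. Four apron rails, 56 mm thick and 69 mm tall, run between adjacent legs with their top edges flush with the underside of the top and their outer faces flush with the legs' outer faces.

B is a simple wooden stool: a rectangular seat 302 mm (x) by 325 mm (y), 34 mm thick, top face at z = 381 mm, on four round legs, each 46 mm in diameter. The legs rest on z = 0, each leg's axis is inset half a diameter from the nearest pair of seat edges (so the leg's bounding box is flush with the corner).

The stool is on top of the table.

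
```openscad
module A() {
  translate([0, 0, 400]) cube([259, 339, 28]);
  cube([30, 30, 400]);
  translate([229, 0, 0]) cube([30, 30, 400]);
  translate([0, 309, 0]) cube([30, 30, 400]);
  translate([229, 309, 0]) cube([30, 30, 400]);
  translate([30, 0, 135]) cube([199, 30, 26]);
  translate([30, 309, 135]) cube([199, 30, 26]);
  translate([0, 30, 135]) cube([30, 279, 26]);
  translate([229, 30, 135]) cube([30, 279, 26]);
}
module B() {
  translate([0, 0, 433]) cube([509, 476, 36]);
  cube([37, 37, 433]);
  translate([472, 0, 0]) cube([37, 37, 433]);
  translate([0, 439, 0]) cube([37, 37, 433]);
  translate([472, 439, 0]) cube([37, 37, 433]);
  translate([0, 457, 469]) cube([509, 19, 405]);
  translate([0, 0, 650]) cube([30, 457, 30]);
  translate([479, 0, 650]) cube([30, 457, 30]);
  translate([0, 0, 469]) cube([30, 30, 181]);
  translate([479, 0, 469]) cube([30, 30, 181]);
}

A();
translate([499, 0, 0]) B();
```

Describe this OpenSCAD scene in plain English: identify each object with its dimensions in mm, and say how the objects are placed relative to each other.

A is a simple wooden stool: a rectangular seat 259 mm (x) by 339 mm (y), 28 mm thick, top face at z = 428 mm, on four square legs, each 30×30 mm in cross-section. The legs rest on z = 0, each flush with a corner of the seat. Four stretchers, 30 mm wide and 26 mm tall, connect adjacent legs with their undersides at z = 135 mm, each running between the inner faces of the legs it joins and aligned with the legs' outer faces on the other axis.

B is a chair. The seat is a 509×476×36 mm slab with its top at z = 469 mm, on four 37×37 mm corner legs (flush with the seat edges, standing on z = 0). A flat backrest 19 mm thick, 405 mm tall, spans the full seat width and rises from the seat top along its +y edge, rear face flush with the rear of the seat. Two armrests of 30×30 mm section run along each side from the seat's front edge to the front of the backrest, top faces 211 mm above the seat top and outer faces flush with the seat's x-edges; a 30×30 mm post under the front of each armrest stands on the seat at the front corner.

The chair is on the floor beside the stool on its +x side.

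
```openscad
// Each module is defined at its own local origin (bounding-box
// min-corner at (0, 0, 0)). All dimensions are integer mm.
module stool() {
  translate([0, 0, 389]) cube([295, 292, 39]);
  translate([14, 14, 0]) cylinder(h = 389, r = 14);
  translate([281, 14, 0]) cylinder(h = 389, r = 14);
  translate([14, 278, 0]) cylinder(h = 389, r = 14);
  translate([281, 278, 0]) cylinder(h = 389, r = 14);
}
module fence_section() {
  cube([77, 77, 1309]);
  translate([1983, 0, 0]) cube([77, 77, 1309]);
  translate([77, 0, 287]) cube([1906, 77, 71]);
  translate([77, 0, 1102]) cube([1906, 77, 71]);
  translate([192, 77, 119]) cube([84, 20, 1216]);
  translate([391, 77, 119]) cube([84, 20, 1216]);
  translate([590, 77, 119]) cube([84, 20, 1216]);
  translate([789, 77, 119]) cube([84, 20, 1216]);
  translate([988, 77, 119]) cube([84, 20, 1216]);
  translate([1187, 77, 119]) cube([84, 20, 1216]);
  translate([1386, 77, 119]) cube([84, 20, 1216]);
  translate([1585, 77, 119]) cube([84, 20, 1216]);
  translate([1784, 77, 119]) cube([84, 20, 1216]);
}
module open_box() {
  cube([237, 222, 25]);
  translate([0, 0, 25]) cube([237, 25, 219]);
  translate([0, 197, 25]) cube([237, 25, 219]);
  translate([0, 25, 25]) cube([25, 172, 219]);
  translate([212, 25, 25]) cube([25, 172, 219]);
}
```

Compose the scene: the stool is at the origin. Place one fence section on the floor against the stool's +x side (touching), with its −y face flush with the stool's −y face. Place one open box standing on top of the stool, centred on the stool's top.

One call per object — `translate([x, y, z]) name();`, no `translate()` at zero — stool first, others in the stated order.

stool();
translate([295, 0, 0]) fence_section();
translate([29, 35, 428]) open_box();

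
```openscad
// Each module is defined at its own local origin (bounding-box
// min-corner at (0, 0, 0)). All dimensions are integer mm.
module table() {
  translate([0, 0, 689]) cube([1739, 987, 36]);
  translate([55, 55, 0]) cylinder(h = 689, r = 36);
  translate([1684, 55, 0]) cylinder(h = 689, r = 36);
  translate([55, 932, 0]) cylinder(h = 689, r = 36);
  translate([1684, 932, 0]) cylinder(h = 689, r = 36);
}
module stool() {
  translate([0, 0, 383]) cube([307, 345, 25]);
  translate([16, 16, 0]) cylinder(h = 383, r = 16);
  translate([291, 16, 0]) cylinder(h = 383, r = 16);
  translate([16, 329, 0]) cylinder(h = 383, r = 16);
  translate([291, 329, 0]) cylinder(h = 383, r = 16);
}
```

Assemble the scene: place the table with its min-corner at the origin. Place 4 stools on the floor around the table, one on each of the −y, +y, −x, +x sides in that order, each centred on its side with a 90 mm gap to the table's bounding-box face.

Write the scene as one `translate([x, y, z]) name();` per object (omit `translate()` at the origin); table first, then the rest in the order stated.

table();
translate([716, -435, 0]) stool();
translate([716, 1077, 0]) stool();
translate([-397, 321, 0]) stool();
translate([1829, 321, 0]) stool();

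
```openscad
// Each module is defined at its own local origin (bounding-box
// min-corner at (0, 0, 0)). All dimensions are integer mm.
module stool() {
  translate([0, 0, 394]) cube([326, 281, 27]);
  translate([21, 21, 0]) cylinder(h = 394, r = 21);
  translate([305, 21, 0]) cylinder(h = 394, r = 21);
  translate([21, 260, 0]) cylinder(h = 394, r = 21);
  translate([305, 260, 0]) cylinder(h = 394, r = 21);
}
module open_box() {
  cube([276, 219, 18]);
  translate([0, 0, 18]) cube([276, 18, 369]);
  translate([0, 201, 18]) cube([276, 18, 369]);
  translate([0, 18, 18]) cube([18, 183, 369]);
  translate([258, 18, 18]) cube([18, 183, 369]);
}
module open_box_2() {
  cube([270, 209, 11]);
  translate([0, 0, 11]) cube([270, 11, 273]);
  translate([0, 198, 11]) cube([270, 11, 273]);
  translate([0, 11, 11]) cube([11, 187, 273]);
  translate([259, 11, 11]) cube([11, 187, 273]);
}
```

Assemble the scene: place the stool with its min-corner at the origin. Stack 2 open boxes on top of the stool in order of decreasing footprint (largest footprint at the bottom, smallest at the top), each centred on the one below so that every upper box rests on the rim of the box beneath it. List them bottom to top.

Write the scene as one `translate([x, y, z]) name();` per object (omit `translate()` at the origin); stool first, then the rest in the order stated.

stool();
translate([25, 31, 421]) open_box();
translate([28, 36, 808]) open_box_2();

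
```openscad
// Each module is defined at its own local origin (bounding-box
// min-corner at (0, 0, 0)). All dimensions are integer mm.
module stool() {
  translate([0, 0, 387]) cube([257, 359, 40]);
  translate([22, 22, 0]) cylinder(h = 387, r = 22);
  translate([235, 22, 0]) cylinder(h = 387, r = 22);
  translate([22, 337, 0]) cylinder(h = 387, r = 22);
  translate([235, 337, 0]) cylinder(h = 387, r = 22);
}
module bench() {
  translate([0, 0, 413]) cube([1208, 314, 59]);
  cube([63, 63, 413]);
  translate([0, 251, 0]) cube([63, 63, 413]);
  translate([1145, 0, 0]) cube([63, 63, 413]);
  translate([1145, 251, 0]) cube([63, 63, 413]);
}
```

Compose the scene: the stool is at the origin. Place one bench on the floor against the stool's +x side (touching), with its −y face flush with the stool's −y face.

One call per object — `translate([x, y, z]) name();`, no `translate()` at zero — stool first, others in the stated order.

stool();
translate([257, 0, 0]) bench();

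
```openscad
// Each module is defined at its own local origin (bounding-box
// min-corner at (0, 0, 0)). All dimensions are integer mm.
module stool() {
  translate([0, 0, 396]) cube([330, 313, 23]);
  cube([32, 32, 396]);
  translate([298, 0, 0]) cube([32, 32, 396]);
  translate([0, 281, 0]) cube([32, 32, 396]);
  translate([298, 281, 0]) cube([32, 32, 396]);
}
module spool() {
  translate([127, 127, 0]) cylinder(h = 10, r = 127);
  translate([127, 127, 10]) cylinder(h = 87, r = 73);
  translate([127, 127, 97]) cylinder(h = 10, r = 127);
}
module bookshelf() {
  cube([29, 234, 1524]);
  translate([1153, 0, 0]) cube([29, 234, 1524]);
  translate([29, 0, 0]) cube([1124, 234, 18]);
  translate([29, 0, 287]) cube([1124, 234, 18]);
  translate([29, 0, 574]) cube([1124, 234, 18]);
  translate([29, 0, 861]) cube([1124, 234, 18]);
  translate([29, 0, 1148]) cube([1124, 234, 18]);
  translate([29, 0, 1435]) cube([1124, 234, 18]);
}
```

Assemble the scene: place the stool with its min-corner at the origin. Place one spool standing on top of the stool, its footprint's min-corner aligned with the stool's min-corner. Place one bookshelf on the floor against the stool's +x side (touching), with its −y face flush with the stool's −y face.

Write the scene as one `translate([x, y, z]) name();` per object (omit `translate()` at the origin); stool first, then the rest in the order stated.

stool();
translate([0, 0, 419]) spool();
translate([330, 0, 0]) bookshelf();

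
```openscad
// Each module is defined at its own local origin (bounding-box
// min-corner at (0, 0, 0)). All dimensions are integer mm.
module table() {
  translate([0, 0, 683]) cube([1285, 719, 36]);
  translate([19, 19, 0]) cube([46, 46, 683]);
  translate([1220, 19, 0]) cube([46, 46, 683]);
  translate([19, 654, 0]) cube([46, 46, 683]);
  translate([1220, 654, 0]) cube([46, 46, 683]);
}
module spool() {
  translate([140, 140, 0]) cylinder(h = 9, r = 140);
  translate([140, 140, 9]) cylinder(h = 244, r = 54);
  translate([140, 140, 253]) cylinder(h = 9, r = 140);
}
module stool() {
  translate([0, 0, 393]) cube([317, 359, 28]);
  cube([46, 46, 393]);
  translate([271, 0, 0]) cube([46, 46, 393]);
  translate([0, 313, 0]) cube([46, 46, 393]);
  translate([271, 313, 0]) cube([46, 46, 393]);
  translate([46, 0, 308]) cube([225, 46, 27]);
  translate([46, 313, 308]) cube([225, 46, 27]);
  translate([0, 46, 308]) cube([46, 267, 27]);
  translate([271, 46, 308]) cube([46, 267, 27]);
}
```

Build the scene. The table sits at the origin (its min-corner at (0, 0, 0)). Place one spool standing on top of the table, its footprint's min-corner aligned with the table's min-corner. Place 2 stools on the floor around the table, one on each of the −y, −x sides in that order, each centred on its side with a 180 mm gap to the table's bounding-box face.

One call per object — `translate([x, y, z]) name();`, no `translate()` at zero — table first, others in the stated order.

table();
translate([0, 0, 719]) spool();
translate([484, -539, 0]) stool();
translate([-497, 180, 0]) stool();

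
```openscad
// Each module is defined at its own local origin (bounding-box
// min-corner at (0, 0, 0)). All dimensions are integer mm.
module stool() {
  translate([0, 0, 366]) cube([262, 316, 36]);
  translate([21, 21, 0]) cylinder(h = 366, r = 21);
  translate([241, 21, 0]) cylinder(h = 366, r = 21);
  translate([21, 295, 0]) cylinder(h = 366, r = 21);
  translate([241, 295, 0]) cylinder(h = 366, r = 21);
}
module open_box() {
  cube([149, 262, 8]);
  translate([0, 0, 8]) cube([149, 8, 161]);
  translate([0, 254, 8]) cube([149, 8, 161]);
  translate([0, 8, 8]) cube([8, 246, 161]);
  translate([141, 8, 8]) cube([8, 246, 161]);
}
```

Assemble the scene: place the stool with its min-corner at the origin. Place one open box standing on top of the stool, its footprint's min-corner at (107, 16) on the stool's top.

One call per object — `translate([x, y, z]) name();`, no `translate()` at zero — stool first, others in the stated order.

stool();
translate([107, 16, 402]) open_box();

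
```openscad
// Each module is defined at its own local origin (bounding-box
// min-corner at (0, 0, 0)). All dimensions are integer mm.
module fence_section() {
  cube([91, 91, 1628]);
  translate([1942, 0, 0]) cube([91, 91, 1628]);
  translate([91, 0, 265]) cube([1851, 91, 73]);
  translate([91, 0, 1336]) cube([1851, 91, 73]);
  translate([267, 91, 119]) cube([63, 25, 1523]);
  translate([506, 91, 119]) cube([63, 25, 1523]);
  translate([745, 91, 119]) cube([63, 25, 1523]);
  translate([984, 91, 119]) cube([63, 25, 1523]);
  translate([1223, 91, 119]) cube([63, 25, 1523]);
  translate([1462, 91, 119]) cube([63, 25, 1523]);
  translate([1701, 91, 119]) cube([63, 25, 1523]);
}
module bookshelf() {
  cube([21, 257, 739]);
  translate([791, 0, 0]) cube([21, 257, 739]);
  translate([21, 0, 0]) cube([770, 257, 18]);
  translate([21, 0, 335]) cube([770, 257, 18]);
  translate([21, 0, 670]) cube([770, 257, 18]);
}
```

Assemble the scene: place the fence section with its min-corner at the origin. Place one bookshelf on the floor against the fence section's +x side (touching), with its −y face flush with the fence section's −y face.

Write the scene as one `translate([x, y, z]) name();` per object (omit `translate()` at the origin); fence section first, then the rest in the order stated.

fence_section();
translate([2033, 0, 0]) bookshelf();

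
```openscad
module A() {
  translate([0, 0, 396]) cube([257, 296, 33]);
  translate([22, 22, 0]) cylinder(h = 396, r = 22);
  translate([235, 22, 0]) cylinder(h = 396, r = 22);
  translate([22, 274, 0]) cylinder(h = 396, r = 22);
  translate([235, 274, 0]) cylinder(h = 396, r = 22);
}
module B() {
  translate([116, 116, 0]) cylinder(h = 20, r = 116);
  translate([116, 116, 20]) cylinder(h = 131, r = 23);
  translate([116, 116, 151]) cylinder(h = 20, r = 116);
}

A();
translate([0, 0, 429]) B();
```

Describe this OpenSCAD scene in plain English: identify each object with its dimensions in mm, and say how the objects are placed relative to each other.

A is a simple wooden stool: a rectangular seat 257 mm (x) by 296 mm (y), 33 mm thick, top face at z = 429 mm, on four round legs, each 44 mm in diameter. The legs rest on z = 0, each leg's axis is inset half a diameter from the nearest pair of seat edges (so the leg's bounding box is flush with the corner).

B is a spool: two coaxial disc flanges of radius 116 mm and thickness 20 mm, joined by a core cylinder of radius 23 mm and height 131 mm. The lower flange rests on z = 0 and the three cylinders share a vertical axis.

The spool is on top of the stool.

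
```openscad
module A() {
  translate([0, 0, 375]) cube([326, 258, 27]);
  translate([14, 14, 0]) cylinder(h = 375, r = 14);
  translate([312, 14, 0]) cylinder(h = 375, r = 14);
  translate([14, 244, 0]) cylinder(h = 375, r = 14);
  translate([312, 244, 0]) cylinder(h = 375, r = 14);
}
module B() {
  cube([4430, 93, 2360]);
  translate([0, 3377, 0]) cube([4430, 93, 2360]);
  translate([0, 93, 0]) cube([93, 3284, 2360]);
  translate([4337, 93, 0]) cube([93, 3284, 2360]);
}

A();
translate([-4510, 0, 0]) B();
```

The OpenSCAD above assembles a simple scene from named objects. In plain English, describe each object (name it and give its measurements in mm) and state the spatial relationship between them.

A is a simple wooden stool: a rectangular seat 326 mm (x) by 258 mm (y), 27 mm thick, top face at z = 402 mm, on four round legs, each 28 mm in diameter. The legs rest on z = 0, each leg's axis is inset half a diameter from the nearest pair of seat edges (so the leg's bounding box is flush with the corner).

B is the wall frame of a small rectangular building: four walls, each 2360 mm tall and 93 mm thick, enclosing a footprint 4430 mm (x) by 3470 mm (y) outside-to-outside, with no floor or roof. The front and back walls (the −y and +y sides) span the full width; the two side walls fit between them.

The house frame is on the floor beside the stool on its −x side.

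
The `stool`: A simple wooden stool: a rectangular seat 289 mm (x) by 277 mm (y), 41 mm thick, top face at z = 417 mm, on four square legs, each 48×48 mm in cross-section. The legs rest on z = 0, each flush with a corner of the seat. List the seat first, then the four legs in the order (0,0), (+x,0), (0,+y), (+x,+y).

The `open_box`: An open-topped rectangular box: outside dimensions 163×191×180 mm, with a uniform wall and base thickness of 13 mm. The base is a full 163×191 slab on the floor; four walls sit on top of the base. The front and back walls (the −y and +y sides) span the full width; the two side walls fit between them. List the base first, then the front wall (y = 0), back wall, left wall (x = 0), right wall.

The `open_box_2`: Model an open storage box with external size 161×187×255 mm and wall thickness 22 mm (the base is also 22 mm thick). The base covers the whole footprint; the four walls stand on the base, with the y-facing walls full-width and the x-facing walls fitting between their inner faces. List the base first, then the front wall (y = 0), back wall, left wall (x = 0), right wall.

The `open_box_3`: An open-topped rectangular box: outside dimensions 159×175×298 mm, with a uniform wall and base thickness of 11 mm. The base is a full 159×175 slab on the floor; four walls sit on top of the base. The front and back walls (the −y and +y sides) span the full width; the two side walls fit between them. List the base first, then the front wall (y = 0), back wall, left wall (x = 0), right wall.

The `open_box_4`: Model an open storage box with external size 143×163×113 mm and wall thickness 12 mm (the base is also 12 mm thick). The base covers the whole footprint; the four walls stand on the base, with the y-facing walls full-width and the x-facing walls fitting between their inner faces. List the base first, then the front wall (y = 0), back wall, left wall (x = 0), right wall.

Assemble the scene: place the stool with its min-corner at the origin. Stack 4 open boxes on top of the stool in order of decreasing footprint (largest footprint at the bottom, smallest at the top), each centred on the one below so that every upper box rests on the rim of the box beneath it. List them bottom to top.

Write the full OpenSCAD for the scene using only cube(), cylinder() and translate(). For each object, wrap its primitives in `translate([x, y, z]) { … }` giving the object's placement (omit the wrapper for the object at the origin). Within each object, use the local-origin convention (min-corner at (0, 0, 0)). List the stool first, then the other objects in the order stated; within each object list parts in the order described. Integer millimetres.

translate([0, 0, 376]) cube([289, 277, 41]);
cube([48, 48, 376]);
translate([241, 0, 0]) cube([48, 48, 376]);
translate([0, 229, 0]) cube([48, 48, 376]);
translate([241, 229, 0]) cube([48, 48, 376]);
translate([63, 43, 417]) {
  cube([163, 191, 13]);
  translate([0, 0, 13]) cube([163, 13, 167]);
  translate([0, 178, 13]) cube([163, 13, 167]);
  translate([0, 13, 13]) cube([13, 165, 167]);
  translate([150, 13, 13]) cube([13, 165, 167]);
}
translate([64, 45, 597]) {
  cube([161, 187, 22]);
  translate([0, 0, 22]) cube([161, 22, 233]);
  translate([0, 165, 22]) cube([161, 22, 233]);
  translate([0, 22, 22]) cube([22, 143, 233]);
  translate([139, 22, 22]) cube([22, 143, 233]);
}
translate([65, 51, 852]) {
  cube([159, 175, 11]);
  translate([0, 0, 11]) cube([159, 11, 287]);
  translate([0, 164, 11]) cube([159, 11, 287]);
  translate([0, 11, 11]) cube([11, 153, 287]);
  translate([148, 11, 11]) cube([11, 153, 287]);
}
translate([73, 57, 1150]) {
  cube([143, 163, 12]);
  translate([0, 0, 12]) cube([143, 12, 101]);
  translate([0, 151, 12]) cube([143, 12, 101]);
  translate([0, 12, 12]) cube([12, 139, 101]);
  translate([131, 12, 12]) cube([12, 139, 101]);
}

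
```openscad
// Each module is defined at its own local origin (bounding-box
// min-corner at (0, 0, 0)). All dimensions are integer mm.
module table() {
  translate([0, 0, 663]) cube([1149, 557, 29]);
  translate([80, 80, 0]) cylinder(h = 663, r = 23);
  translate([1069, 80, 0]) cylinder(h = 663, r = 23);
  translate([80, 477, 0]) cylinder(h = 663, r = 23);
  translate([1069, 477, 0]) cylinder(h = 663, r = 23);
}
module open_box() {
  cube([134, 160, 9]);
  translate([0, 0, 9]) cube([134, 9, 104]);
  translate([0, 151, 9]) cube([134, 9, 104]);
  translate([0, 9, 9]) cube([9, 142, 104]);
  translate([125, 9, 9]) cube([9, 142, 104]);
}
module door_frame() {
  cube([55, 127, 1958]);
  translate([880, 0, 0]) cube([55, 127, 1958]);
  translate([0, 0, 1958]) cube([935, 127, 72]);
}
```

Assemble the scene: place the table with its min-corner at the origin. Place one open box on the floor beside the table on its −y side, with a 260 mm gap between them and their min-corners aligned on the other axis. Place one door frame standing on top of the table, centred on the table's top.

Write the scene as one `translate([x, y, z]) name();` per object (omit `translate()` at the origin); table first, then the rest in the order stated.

table();
translate([0, -420, 0]) open_box();
translate([107, 215, 692]) door_frame();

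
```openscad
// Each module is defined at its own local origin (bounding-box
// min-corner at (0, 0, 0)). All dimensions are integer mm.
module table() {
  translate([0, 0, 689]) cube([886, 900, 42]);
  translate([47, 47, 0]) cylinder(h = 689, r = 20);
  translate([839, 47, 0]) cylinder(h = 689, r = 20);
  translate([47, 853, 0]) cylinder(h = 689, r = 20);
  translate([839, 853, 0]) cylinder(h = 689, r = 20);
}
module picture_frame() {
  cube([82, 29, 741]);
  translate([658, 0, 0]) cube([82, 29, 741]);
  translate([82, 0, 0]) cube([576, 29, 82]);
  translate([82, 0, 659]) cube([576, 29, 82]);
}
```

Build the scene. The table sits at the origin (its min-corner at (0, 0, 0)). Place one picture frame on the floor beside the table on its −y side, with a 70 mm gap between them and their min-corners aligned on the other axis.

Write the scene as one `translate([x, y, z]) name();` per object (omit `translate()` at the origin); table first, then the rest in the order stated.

table();
translate([0, -99, 0]) picture_frame();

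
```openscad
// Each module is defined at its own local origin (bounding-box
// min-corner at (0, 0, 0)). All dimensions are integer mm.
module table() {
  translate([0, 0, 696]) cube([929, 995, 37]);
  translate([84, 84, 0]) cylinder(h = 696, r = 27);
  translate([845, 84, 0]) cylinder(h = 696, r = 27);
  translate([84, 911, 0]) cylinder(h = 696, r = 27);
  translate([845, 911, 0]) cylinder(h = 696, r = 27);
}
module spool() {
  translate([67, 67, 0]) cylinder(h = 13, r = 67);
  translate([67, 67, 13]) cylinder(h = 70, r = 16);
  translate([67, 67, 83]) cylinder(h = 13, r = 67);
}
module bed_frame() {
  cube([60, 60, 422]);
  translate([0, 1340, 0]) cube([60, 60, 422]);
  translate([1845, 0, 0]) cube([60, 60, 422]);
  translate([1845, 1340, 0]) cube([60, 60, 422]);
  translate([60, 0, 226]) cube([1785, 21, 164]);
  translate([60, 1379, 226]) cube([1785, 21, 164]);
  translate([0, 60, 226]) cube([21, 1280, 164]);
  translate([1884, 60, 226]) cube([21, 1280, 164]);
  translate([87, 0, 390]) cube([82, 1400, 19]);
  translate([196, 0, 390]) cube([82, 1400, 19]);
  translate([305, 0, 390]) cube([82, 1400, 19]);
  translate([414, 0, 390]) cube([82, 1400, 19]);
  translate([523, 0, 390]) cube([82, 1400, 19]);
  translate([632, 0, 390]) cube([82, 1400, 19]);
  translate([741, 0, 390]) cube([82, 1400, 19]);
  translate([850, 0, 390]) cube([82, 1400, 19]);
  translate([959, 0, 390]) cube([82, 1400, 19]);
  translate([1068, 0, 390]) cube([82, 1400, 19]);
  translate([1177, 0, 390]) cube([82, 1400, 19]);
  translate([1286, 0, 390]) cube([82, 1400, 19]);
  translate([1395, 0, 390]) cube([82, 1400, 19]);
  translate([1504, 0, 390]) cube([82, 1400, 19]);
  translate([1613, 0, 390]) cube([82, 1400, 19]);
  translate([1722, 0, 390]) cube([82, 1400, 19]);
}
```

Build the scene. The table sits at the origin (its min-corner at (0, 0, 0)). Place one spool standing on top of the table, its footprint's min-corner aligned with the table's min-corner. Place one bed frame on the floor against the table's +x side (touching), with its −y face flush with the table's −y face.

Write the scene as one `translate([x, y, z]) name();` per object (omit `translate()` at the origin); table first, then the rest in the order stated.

table();
translate([0, 0, 733]) spool();
translate([929, 0, 0]) bed_frame();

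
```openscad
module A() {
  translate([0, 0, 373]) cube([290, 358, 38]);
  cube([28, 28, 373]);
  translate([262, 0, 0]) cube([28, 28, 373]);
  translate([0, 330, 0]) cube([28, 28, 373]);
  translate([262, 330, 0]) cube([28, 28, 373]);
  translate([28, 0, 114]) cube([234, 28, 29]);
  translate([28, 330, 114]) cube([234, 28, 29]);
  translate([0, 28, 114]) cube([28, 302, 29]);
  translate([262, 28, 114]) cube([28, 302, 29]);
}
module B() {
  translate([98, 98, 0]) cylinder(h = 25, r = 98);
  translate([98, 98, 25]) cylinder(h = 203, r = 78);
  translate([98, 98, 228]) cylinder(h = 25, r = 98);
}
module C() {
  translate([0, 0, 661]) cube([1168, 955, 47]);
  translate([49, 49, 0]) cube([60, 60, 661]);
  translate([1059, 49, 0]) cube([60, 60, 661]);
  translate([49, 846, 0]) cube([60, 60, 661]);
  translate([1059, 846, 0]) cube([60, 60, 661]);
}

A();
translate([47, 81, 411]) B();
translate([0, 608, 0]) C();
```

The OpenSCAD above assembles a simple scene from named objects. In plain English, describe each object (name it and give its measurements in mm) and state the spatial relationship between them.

A is a four-legged stool. The seat is 290×358 mm, 38 mm thick, top at z = 411 mm. It stands on four square legs, each 28×28 mm in cross-section, from z = 0 to the seat underside, each flush with a corner of the seat. Four stretchers, 28 mm wide and 29 mm tall, connect adjacent legs with their undersides at z = 114 mm, each running between the inner faces of the legs it joins and aligned with the legs' outer faces on the other axis.

B is a spool: two coaxial disc flanges of radius 98 mm and thickness 25 mm, joined by a core cylinder of radius 78 mm and height 203 mm. The lower flange rests on z = 0 and the three cylinders share a vertical axis.

C is a table: top 1168 mm (x) × 955 mm (y), 47 mm thick, upper face at z = 708 mm, on four 60×60 mm square legs, each inset 49 mm from the nearest pair of top edges, running from z = 0 to the bottom of the top.

The spool is on top of the stool, centred. The table is on the floor beside the stool on its +y side.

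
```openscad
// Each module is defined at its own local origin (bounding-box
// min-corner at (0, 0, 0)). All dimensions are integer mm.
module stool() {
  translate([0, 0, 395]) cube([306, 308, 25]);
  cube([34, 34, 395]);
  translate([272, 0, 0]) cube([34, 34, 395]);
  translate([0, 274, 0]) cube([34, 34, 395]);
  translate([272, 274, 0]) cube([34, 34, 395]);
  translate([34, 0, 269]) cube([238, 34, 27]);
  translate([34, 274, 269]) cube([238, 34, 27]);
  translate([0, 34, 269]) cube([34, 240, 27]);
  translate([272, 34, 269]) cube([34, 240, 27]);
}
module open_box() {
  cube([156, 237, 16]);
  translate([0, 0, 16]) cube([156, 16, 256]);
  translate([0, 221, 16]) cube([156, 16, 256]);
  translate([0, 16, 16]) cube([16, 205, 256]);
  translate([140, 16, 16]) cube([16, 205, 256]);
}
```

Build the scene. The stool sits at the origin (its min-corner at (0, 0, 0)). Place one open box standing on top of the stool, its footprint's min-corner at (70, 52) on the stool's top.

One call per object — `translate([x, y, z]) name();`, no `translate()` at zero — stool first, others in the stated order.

stool();
translate([70, 52, 420]) open_box();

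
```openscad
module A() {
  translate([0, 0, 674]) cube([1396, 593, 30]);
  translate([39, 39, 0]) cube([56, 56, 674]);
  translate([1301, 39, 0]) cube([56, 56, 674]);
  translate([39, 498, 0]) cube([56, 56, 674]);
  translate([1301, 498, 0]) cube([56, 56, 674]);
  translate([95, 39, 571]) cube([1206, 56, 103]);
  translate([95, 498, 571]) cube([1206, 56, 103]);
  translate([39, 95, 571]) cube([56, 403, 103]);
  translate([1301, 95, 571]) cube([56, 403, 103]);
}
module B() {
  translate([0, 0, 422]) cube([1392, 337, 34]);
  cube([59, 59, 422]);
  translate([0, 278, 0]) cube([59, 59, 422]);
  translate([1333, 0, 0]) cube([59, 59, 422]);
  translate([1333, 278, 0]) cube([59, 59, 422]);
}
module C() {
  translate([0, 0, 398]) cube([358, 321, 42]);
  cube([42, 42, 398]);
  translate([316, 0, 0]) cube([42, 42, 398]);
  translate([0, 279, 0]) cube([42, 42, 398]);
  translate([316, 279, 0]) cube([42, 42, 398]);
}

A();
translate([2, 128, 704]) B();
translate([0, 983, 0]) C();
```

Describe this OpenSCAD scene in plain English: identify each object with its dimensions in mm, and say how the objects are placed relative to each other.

A is a rectangular dining table. The top is 1396×593×30 mm with its upper surface at z = 704 mm. It stands on four 56×56 mm square legs, each inset 39 mm from the nearest pair of top edges, running from the floor to the underside of the top. Four apron rails, 56 mm thick and 103 mm tall, run between adjacent legs with their top edges flush with the underside of the top and their outer faces flush with the legs' outer faces.

B is a long wooden bench with a 1392 mm (x) × 337 mm (y) seat, 34 mm thick, its top surface 456 mm above the floor. Four 59 mm square legs at the seat corners, flush with the edges, run from z = 0 to the seat underside.

C is a four-legged stool. The seat is a 358×321×42 mm slab whose top surface is at z = 440 mm; four square legs, each 42×42 mm in cross-section, run from the floor (z = 0) to the underside of the seat, each flush with a corner of the seat.

The bench is on top of the table, centred. The stool is on the floor beside the table on its +y side.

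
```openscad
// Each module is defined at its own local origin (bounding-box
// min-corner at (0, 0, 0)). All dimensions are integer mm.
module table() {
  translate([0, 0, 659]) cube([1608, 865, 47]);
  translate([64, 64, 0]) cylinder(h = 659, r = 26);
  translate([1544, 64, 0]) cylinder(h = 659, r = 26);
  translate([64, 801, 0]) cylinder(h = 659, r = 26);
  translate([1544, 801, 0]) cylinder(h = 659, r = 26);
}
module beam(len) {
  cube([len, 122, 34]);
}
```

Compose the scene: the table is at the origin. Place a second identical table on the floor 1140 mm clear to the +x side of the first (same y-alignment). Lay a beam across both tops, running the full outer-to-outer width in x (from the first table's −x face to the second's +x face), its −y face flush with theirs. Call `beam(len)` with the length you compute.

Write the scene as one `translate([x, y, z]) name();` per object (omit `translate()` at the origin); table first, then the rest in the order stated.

table();
translate([2748, 0, 0]) table();
translate([0, 0, 706]) beam(4356);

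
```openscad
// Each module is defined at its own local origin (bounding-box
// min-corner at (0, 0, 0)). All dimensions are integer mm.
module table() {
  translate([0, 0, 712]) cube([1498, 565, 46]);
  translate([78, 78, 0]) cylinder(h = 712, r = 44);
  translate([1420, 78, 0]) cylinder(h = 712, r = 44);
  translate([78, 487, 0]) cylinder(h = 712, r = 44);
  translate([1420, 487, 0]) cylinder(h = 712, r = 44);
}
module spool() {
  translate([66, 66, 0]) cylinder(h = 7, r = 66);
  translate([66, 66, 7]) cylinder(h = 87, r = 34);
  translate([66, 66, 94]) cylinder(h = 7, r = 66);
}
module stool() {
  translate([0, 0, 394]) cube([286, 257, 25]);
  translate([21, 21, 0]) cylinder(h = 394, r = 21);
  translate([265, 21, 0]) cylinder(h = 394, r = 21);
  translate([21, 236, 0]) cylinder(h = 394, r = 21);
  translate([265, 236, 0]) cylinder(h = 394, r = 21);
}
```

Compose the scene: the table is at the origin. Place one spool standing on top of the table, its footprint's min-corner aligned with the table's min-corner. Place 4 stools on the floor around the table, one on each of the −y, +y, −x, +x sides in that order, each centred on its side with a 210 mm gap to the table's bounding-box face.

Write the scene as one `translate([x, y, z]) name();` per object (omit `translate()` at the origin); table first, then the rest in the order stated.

table();
translate([0, 0, 758]) spool();
translate([606, -467, 0]) stool();
translate([606, 775, 0]) stool();
translate([-496, 154, 0]) stool();
translate([1708, 154, 0]) stool();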